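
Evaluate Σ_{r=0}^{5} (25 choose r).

68406

1 + 25 + 300 + 2300 + 12650 + 53130 = 68406.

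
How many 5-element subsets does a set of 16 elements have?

4368

C(16,5) = (16·15·14·13·12) / 5! = 524160 / 120 = 4368.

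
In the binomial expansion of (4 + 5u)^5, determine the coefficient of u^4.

12500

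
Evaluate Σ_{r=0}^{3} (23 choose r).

2048

1 + 23 + 253 + 1771 = 2048.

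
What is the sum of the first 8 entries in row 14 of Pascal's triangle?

9908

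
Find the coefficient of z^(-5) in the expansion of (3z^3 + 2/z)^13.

General term: C(13,j)·(3z^3)^j·(2/z)^(13-j), with z-exponent 3j − 1(13−j) = 4j − 13.
Set 4j − 13 = -5: j = 2.
C(13,2) = 78; 3^2 = 9; 2^11 = 2048.
Coefficient = 78 · 9 · 2048 = 1437696.

1437696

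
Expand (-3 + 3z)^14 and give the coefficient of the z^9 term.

-9575503938

The general term is C(14,j)·(-3)^j·(3z)^(14-j); the z^9 term has j = 5.
C(14,5) = 2002.
Coefficient = C(14,5) · (-3)^5 · 3^9 = 2002 · (-243) · 19683 = -9575503938.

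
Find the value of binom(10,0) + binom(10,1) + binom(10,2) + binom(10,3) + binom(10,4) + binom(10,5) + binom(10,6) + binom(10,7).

968

1 + 10 + 45 + 120 + 210 + 252 + 210 + 120 = 968.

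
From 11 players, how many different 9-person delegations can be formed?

This is C(11,9) = 55.

55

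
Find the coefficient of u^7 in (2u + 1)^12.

The general term is C(12,j)·(2u)^j·(1)^(12-j); the u^7 term has j = 7.
C(12,7) = 792.
Coefficient = C(12,7) · 2^7 = 792 · 128 = 101376.

101376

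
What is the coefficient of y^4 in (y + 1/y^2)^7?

General term: C(7,j)·(y)^j·(1/y^2)^(7-j), with y-exponent 1j − 2(7−j) = 3j − 14.
Set 3j − 14 = 4: j = 6.
C(7,6) = 7; 1^6 = 1; 1^1 = 1.
Coefficient = 7 · 1 · 1 = 7.

7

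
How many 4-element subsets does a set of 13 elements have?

715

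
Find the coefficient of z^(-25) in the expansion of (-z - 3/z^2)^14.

22320522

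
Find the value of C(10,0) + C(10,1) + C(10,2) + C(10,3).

1 + 10 + 45 + 120 = 176.

176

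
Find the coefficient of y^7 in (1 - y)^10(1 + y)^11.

Coefficient of y^7 = Σ_{j} C(10,j)·(-1)^j·C(11,7-j)·1^(7-j) for j from 0 to 7.
= 330 + (-4620) + 20790 + (-39600) + 34650 + (-13860) + 2310 + (-120) = -120.

-120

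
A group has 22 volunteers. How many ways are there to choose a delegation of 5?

This is C(22,5) = 26334.

26334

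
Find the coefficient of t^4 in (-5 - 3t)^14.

791806640625

The general term is C(14,j)·(-5)^j·(-3t)^(14-j); the t^4 term has j = 10.
C(14,10) = 1001.
Coefficient = C(14,10) · (-5)^10 · (-3)^4 = 1001 · 9765625 · 81 = 791806640625.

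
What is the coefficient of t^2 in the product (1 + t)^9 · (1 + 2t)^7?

246

Coefficient of t^2 = Σ_{j} C(9,j)·1^j·C(7,2-j)·2^(2-j) for j from 0 to 2.
= 84 + 126 + 36 = 246.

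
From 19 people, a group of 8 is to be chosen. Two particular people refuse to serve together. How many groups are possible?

63206

All 8-subsets: C(19,8) = 75582. Those containing both fixed elements: C(17,6) = 12376.
75582 − 12376 = 63206.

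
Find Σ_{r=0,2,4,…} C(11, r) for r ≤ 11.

Half of (1+1)^11 + (1−1)^11 gives the even-index sum: 2^10 = 1024.

1024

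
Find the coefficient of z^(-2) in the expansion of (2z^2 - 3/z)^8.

81648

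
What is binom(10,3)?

120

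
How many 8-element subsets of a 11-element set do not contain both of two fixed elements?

All 8-subsets: C(11,8) = 165. Those containing both fixed elements: C(9,6) = 84.
165 − 84 = 81.

81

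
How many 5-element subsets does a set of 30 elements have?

142506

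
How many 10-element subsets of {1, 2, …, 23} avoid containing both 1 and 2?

All 10-subsets: C(23,10) = 1144066. Those containing both fixed elements: C(21,8) = 203490.
1144066 − 203490 = 940576.

940576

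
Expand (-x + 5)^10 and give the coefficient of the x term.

-19531250

The general term is C(10,j)·(-x)^j·(5)^(10-j); the x^1 term has j = 1.
C(10,1) = 10.
Coefficient = C(10,1) · (-1)^1 · 5^9 = 10 · (-1) · 1953125 = -19531250.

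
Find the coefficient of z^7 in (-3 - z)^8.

24

The general term is C(8,j)·(-3)^j·(-z)^(8-j); the z^7 term has j = 1.
C(8,1) = 8.
Coefficient = C(8,1) · (-3)^1 · (-1)^7 = 8 · (-3) · (-1) = 24.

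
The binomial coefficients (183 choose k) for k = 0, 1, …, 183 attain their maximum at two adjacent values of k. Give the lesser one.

91

For odd n = 183, C(183,k) peaks at k = (n−1)/2 and (n+1)/2; the lesser is 91.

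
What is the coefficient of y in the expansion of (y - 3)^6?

-1458

The general term is C(6,j)·(y)^j·(-3)^(6-j); the y^1 term has j = 1.
C(6,1) = 6.
Coefficient = C(6,1) · (-3)^5 = 6 · (-243) = -1458.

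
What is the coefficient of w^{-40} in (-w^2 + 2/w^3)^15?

General term: C(15,j)·(-w^2)^j·(2/w^3)^(15-j), with w-exponent 2j − 3(15−j) = 5j − 45.
Set 5j − 45 = -40: j = 1.
C(15,1) = 15; (-1)^1 = -1; 2^14 = 16384.
Coefficient = 15 · (-1) · 16384 = -245760.

-245760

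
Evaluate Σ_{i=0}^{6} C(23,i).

1 + 23 + 253 + 1771 + 8855 + 33649 + 100947 = 145499.

145499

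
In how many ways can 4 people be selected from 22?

This is C(22,4) = 7315.

7315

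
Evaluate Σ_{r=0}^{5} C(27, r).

1 + 27 + 351 + 2925 + 17550 + 80730 = 101584.

101584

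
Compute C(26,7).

657800

C(26,7) = (26·25·24·23·22·21·20) / 7! = 3315312000 / 5040 = 657800.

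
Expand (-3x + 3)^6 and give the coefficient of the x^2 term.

10935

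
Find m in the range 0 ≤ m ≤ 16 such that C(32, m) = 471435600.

14

C(32,m) increases on 0 ≤ m ≤ 16. C(32,13) = 347373600 and C(32,14) = 471435600, so m = 14.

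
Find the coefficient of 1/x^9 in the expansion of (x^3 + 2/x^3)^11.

42240

General term: C(11,j)·(x^3)^j·(2/x^3)^(11-j), with x-exponent 3j − 3(11−j) = 6j − 33.
Set 6j − 33 = -9: j = 4.
C(11,4) = 330; 1^4 = 1; 2^7 = 128.
Coefficient = 330 · 1 · 128 = 42240.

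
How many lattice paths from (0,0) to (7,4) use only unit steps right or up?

Each path is a sequence of 11 steps with 7 rights: C(11,7) = 330.

330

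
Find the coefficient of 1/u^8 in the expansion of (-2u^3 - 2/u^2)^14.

16400384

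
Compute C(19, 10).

92378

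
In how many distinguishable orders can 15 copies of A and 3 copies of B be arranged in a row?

816

Choose positions for the A's: C(18,15) = 816.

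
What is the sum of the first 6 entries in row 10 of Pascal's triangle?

638

1 + 10 + 45 + 120 + 210 + 252 = 638.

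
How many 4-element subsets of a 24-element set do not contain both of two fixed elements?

10395

All 4-subsets: C(24,4) = 10626. Those containing both fixed elements: C(22,2) = 231.
10626 − 231 = 10395.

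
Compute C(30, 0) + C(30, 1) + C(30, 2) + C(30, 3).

1 + 30 + 435 + 4060 = 4526.

4526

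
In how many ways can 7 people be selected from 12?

792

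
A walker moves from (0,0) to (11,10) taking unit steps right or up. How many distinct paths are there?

352716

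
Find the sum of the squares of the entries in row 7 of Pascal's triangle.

Σ C(7,i)² is the coefficient of x^7 in (1+x)^7(1+x)^7 = (1+x)^14, i.e. C(14,7) = 3432.

3432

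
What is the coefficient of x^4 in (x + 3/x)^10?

3240

General term: C(10,j)·(x)^j·(3/x)^(10-j), with x-exponent 1j − 1(10−j) = 2j − 10.
Set 2j − 10 = 4: j = 7.
C(10,7) = 120; 1^7 = 1; 3^3 = 27.
Coefficient = 120 · 1 · 27 = 3240.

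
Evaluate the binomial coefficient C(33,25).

C(33,25) = C(33,8) by symmetry.
C(33,8) = (33·32·31·30·29·28·27·26) / 8! = 559809169920 / 40320 = 13884156.

13884156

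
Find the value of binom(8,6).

28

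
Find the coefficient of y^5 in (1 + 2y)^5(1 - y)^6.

Coefficient of y^5 = Σ_{j} C(5,j)·2^j·C(6,5-j)·(-1)^(5-j) for j from 0 to 5.
= (-6) + 150 + (-800) + 1200 + (-480) + 32 = 96.

96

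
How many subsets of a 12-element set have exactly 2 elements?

66

Choose the 2 positions: C(12,2) = 66.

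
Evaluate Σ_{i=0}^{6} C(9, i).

1 + 9 + 36 + 84 + 126 + 126 + 84 = 466.

466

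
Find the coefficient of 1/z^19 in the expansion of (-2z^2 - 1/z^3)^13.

General term: C(13,j)·(-2z^2)^j·(-1/z^3)^(13-j), with z-exponent 2j − 3(13−j) = 5j − 39.
Set 5j − 39 = -19: j = 4.
C(13,4) = 715; (-2)^4 = 16; (-1)^9 = -1.
Coefficient = 715 · 16 · (-1) = -11440.

-11440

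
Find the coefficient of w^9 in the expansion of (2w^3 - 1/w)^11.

General term: C(11,j)·(2w^3)^j·(-1/w)^(11-j), with w-exponent 3j − 1(11−j) = 4j − 11.
Set 4j − 11 = 9: j = 5.
C(11,5) = 462; 2^5 = 32; (-1)^6 = 1.
Coefficient = 462 · 32 · 1 = 14784.

14784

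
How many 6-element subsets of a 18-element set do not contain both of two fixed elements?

16744

All 6-subsets: C(18,6) = 18564. Those containing both fixed elements: C(16,4) = 1820.
18564 − 1820 = 16744.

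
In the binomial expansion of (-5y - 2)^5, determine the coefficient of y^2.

-2000

The general term is C(5,j)·(-5y)^j·(-2)^(5-j); the y^2 term has j = 2.
C(5,2) = 10.
Coefficient = C(5,2) · (-5)^2 · (-2)^3 = 10 · 25 · (-8) = -2000.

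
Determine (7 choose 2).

21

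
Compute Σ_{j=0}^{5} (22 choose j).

1 + 22 + 231 + 1540 + 7315 + 26334 = 35443.

35443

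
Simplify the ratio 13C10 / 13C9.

C(n,k+1)/C(n,k) = (n−k)/(k+1) = (13−9)/(9+1) = 4/10 = 2/5.

2/5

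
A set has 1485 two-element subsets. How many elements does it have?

55

n(n−1)/2 = 1485 ⇒ n(n−1) = 2970. Since 55·54 = 2970, n = 55.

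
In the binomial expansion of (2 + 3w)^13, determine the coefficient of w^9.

The general term is C(13,j)·(2)^j·(3w)^(13-j); the w^9 term has j = 4.
C(13,4) = 715.
Coefficient = C(13,4) · 2^4 · 3^9 = 715 · 16 · 19683 = 225173520.

225173520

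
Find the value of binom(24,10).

C(24,10) = (24·23·22·21·20·19·18·17·16·15) / 10! = 7117005772800 / 3628800 = 1961256.

1961256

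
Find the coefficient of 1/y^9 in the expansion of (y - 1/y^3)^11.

-462

General term: C(11,j)·(y)^j·(-1/y^3)^(11-j), with y-exponent 1j − 3(11−j) = 4j − 33.
Set 4j − 33 = -9: j = 6.
C(11,6) = 462; 1^6 = 1; (-1)^5 = -1.
Coefficient = 462 · 1 · (-1) = -462.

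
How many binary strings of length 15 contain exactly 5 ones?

Choose the 5 positions: C(15,5) = 3003.

3003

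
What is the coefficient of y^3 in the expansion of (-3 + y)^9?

61236

The general term is C(9,j)·(-3)^j·(y)^(9-j); the y^3 term has j = 6.
C(9,6) = 84.
Coefficient = C(9,6) · (-3)^6 = 84 · 729 = 61236.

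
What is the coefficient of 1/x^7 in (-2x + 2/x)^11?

112640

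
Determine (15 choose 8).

6435

C(15,8) = C(15,7) by symmetry.
C(15,7) = (15·14·13·12·11·10·9) / 7! = 32432400 / 5040 = 6435.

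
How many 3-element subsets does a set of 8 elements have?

C(8,3) = (8·7·6) / 3! = 336 / 6 = 56.

56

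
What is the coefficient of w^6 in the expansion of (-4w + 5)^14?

The general term is C(14,j)·(-4w)^j·(5)^(14-j); the w^6 term has j = 6.
C(14,6) = 3003.
Coefficient = C(14,6) · (-4)^6 · 5^8 = 3003 · 4096 · 390625 = 4804800000000.

4804800000000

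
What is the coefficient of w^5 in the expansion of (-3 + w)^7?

The general term is C(7,j)·(-3)^j·(w)^(7-j); the w^5 term has j = 2.
C(7,2) = 21.
Coefficient = C(7,2) · (-3)^2 = 21 · 9 = 189.

189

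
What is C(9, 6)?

C(9,6) = C(9,3) by symmetry.
C(9,3) = (9·8·7) / 3! = 504 / 6 = 84.

84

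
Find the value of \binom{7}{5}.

21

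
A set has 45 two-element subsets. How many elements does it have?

10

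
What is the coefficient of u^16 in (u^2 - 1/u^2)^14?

General term: C(14,j)·(u^2)^j·(-1/u^2)^(14-j), with u-exponent 2j − 2(14−j) = 4j − 28.
Set 4j − 28 = 16: j = 11.
C(14,11) = 364; 1^11 = 1; (-1)^3 = -1.
Coefficient = 364 · 1 · (-1) = -364.

-364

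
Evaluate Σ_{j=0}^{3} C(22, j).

1794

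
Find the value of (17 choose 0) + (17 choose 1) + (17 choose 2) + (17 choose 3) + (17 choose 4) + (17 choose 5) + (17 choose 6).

21778

1 + 17 + 136 + 680 + 2380 + 6188 + 12376 = 21778.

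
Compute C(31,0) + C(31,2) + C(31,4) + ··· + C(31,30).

1073741824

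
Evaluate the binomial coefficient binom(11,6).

462

C(11,6) = C(11,5) by symmetry.
C(11,5) = (11·10·9·8·7) / 5! = 55440 / 120 = 462.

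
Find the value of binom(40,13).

C(40,13) = (40·39·38·37·36·35·34·33·32·31·30·29·28) / 13! = 74931129164795904000 / 6227020800 = 12033222880.

12033222880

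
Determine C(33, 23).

92561040

C(33,23) = C(33,10) by symmetry.
C(33,10) = (33·32·31·30·29·28·27·26·25·24) / 10! = 335885501952000 / 3628800 = 92561040.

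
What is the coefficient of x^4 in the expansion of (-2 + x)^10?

The general term is C(10,j)·(-2)^j·(x)^(10-j); the x^4 term has j = 6.
C(10,6) = 210.
Coefficient = C(10,6) · (-2)^6 = 210 · 64 = 13440.

13440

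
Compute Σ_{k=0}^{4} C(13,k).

1093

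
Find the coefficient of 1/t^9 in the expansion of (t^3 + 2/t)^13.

53248

General term: C(13,j)·(t^3)^j·(2/t)^(13-j), with t-exponent 3j − 1(13−j) = 4j − 13.
Set 4j − 13 = -9: j = 1.
C(13,1) = 13; 1^1 = 1; 2^12 = 4096.
Coefficient = 13 · 1 · 4096 = 53248.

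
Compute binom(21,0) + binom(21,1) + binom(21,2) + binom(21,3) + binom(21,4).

1 + 21 + 210 + 1330 + 5985 = 7547.

7547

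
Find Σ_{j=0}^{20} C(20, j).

1048576

The entries of row 20 sum to 2^20 = 1048576.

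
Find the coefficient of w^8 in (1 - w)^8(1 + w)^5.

-25

Coefficient of w^8 = Σ_{j} C(8,j)·(-1)^j·C(5,8-j)·1^(8-j) for j from 3 to 8.
= (-56) + 350 + (-560) + 280 + (-40) + 1 = -25.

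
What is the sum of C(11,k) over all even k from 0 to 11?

1024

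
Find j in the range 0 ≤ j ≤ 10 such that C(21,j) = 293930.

C(21,j) increases on 0 ≤ j ≤ 10. C(21,8) = 203490 and C(21,9) = 293930, so j = 9.

9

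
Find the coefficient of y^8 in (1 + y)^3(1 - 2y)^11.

-10560

Coefficient of y^8 = Σ_{j} C(3,j)·1^j·C(11,8-j)·(-2)^(8-j) for j from 0 to 3.
= 42240 + (-126720) + 88704 + (-14784) = -10560.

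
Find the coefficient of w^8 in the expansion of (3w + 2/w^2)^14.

General term: C(14,j)·(3w)^j·(2/w^2)^(14-j), with w-exponent 1j − 2(14−j) = 3j − 28.
Set 3j − 28 = 8: j = 12.
C(14,12) = 91; 3^12 = 531441; 2^2 = 4.
Coefficient = 91 · 531441 · 4 = 193444524.

193444524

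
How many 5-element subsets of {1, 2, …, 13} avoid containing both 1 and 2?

All 5-subsets: C(13,5) = 1287. Those containing both fixed elements: C(11,3) = 165.
1287 − 165 = 1122.

1122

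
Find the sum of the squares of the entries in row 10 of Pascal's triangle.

184756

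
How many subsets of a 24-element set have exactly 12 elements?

Choose the 12 positions: C(24,12) = 2704156.

2704156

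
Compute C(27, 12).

17383860

C(27,12) = (27·26·25·24·23·22·21·20·19·18·17·16) / 12! = 8326896754176000 / 479001600 = 17383860.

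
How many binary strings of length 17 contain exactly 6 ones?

Choose the 6 positions: C(17,6) = 12376.

12376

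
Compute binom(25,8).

1081575

C(25,8) = (25·24·23·22·21·20·19·18) / 8! = 43609104000 / 40320 = 1081575.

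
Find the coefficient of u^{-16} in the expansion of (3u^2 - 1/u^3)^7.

General term: C(7,j)·(3u^2)^j·(-1/u^3)^(7-j), with u-exponent 2j − 3(7−j) = 5j − 21.
Set 5j − 21 = -16: j = 1.
C(7,1) = 7; 3^1 = 3; (-1)^6 = 1.
Coefficient = 7 · 3 · 1 = 21.

21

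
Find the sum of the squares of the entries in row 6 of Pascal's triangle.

924

By Vandermonde's identity, Σ C(6,j)² = C(12,6) = 924.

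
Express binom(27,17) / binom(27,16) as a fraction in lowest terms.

C(n,k+1)/C(n,k) = (n−k)/(k+1) = (27−16)/(16+1) = 11/17.

11/17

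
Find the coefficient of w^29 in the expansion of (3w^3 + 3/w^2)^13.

124357194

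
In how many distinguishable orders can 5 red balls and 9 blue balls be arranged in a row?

2002

Choose positions for the red balls: C(14,5) = 2002.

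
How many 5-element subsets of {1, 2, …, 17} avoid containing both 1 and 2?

All 5-subsets: C(17,5) = 6188. Those containing both fixed elements: C(15,3) = 455.
6188 − 455 = 5733.

5733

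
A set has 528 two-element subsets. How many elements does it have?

33

n(n−1)/2 = 528 ⇒ n(n−1) = 1056. Since 33·32 = 1056, n = 33.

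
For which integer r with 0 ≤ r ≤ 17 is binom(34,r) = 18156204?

8

C(34,r) increases on 0 ≤ r ≤ 17. C(34,7) = 5379616 and C(34,8) = 18156204, so r = 8.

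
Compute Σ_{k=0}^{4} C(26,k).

17902

1 + 26 + 325 + 2600 + 14950 = 17902.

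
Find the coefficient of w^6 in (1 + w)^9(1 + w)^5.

3003

(1 + w)^9(1 + w)^5 = (1 + w)^14, so the coefficient of w^6 is C(14,6)·1^6 = 3003·1 = 3003.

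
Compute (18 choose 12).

C(18,12) = C(18,6) by symmetry.
C(18,6) = (18·17·16·15·14·13) / 6! = 13366080 / 720 = 18564.

18564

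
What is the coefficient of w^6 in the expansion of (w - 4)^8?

448

The general term is C(8,j)·(w)^j·(-4)^(8-j); the w^6 term has j = 6.
C(8,6) = 28.
Coefficient = C(8,6) · (-4)^2 = 28 · 16 = 448.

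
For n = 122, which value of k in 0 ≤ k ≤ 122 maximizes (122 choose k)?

61

C(122,k) is maximized at k = 122/2 = 61.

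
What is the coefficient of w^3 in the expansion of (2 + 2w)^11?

337920

The general term is C(11,j)·(2)^j·(2w)^(11-j); the w^3 term has j = 8.
C(11,8) = 165.
Coefficient = C(11,8) · 2^8 · 2^3 = 165 · 256 · 8 = 337920.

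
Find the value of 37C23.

C(37,23) = C(37,14) by symmetry.
C(37,14) = (37·36·35·34·33·32·31·30·29·28·27·26·25·24) / 14! = 532405391434076160000 / 87178291200 = 6107086800.

6107086800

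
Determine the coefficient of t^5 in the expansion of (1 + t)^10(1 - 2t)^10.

-12

Coefficient of t^5 = Σ_{j} C(10,j)·1^j·C(10,5-j)·(-2)^(5-j) for j from 0 to 5.
= (-8064) + 33600 + (-43200) + 21600 + (-4200) + 252 = -12.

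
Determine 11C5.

462

C(11,5) = (11·10·9·8·7) / 5! = 55440 / 120 = 462.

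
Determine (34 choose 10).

C(34,10) = (34·33·32·31·30·29·28·27·26·25) / 10! = 475837794432000 / 3628800 = 131128140.

131128140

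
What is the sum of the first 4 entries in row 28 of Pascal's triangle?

3683

1 + 28 + 378 + 3276 = 3683.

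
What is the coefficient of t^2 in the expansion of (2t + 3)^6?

4860

The general term is C(6,j)·(2t)^j·(3)^(6-j); the t^2 term has j = 2.
C(6,2) = 15.
Coefficient = C(6,2) · 2^2 · 3^4 = 15 · 4 · 81 = 4860.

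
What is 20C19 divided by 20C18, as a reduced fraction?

C(n,k+1)/C(n,k) = (n−k)/(k+1) = (20−18)/(18+1) = 2/19.

2/19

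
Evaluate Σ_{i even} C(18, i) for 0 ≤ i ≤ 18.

131072

Even-i terms of row 18 sum to 2^17 = 131072.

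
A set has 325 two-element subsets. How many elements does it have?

n(n−1)/2 = 325 ⇒ n(n−1) = 650. Since 26·25 = 650, n = 26.

26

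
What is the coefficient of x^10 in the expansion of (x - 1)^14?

1001

The general term is C(14,j)·(x)^j·(-1)^(14-j); the x^10 term has j = 10.
C(14,10) = 1001.
Coefficient = C(14,10) = 1001.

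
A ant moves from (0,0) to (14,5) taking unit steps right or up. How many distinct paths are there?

Each path is a sequence of 19 steps with 14 rights: C(19,14) = 11628.

11628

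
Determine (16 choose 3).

560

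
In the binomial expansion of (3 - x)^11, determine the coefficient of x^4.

The general term is C(11,j)·(3)^j·(-x)^(11-j); the x^4 term has j = 7.
C(11,7) = 330.
Coefficient = C(11,7) · 3^7 = 330 · 2187 = 721710.

721710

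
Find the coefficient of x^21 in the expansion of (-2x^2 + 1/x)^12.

General term: C(12,j)·(-2x^2)^j·(1/x)^(12-j), with x-exponent 2j − 1(12−j) = 3j − 12.
Set 3j − 12 = 21: j = 11.
C(12,11) = 12; (-2)^11 = -2048; 1^1 = 1.
Coefficient = 12 · (-2048) · 1 = -24576.

-24576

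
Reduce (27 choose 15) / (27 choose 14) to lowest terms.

13/15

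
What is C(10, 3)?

C(10,3) = (10·9·8) / 3! = 720 / 6 = 120.

120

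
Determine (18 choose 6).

18564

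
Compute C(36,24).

1251677700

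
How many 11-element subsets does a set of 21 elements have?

352716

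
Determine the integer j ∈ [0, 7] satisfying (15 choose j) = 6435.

7

C(15,j) increases on 0 ≤ j ≤ 7. C(15,6) = 5005 and C(15,7) = 6435, so j = 7.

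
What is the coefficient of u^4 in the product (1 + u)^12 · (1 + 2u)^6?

Coefficient of u^4 = Σ_{j} C(12,j)·1^j·C(6,4-j)·2^(4-j) for j from 0 to 4.
= 240 + 1920 + 3960 + 2640 + 495 = 9255.

9255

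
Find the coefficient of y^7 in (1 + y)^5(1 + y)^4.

Coefficient of y^7 = Σ_{j} C(5,j)·C(4,7-j) for j from 3 to 5.
= 10 + 20 + 6 = 36.

36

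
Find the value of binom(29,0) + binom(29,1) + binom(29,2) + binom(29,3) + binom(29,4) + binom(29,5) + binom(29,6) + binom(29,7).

1 + 29 + 406 + 3654 + 23751 + 118755 + 475020 + 1560780 = 2182396.

2182396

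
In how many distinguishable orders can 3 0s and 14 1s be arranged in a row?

680

Choose positions for the 0s: C(17,3) = 680.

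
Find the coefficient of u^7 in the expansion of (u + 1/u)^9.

General term: C(9,j)·(u)^j·(1/u)^(9-j), with u-exponent 1j − 1(9−j) = 2j − 9.
Set 2j − 9 = 7: j = 8.
C(9,8) = 9; 1^8 = 1; 1^1 = 1.
Coefficient = 9 · 1 · 1 = 9.

9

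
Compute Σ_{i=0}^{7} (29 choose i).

1 + 29 + 406 + 3654 + 23751 + 118755 + 475020 + 1560780 = 2182396.

2182396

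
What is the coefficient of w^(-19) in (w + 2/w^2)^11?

11264

General term: C(11,j)·(w)^j·(2/w^2)^(11-j), with w-exponent 1j − 2(11−j) = 3j − 22.
Set 3j − 22 = -19: j = 1.
C(11,1) = 11; 1^1 = 1; 2^10 = 1024.
Coefficient = 11 · 1 · 1024 = 11264.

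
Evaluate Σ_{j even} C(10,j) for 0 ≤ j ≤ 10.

512

Even-j terms of row 10 sum to 2^9 = 512.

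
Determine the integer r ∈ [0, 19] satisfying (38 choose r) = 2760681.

6

C(38,r) increases on 0 ≤ r ≤ 19. C(38,5) = 501942 and C(38,6) = 2760681, so r = 6.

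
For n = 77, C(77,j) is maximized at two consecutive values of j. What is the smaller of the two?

For odd n = 77, C(77,j) peaks at j = (n−1)/2 and (n+1)/2; the smaller is 38.

38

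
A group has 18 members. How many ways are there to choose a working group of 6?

This is C(18,6) = 18564.

18564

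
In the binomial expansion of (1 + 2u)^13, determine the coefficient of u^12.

The general term is C(13,j)·(1)^j·(2u)^(13-j); the u^12 term has j = 1.
C(13,1) = 13.
Coefficient = C(13,1) · 2^12 = 13 · 4096 = 53248.

53248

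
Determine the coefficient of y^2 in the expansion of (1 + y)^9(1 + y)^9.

153

(1 + y)^9(1 + y)^9 = (1 + y)^18, so the coefficient of y^2 is C(18,2)·1^2 = 153·1 = 153.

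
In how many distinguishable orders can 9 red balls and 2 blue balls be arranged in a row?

Choose positions for the red balls: C(11,9) = 55.

55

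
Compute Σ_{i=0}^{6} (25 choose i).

1 + 25 + 300 + 2300 + 12650 + 53130 + 177100 = 245506.

245506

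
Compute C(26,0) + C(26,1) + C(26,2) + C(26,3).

1 + 26 + 325 + 2600 = 2952.

2952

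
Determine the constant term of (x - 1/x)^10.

-252

General term: C(10,j)·(x)^j·(-1/x)^(10-j), with x-exponent 1j − 1(10−j) = 2j − 10.
Set 2j − 10 = 0: j = 5.
C(10,5) = 252; 1^5 = 1; (-1)^5 = -1.
Coefficient = 252 · 1 · (-1) = -252.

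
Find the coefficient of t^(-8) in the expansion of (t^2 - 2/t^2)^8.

General term: C(8,j)·(t^2)^j·(-2/t^2)^(8-j), with t-exponent 2j − 2(8−j) = 4j − 16.
Set 4j − 16 = -8: j = 2.
C(8,2) = 28; 1^2 = 1; (-2)^6 = 64.
Coefficient = 28 · 1 · 64 = 1792.

1792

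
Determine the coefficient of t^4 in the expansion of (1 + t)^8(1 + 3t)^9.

39004

Coefficient of t^4 = Σ_{j} C(8,j)·1^j·C(9,4-j)·3^(4-j) for j from 0 to 4.
= 10206 + 18144 + 9072 + 1512 + 70 = 39004.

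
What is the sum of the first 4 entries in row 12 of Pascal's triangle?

1 + 12 + 66 + 220 = 299.

299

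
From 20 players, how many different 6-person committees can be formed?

38760

This is C(20,6) = 38760.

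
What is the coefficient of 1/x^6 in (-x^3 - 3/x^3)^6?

General term: C(6,j)·(-x^3)^j·(-3/x^3)^(6-j), with x-exponent 3j − 3(6−j) = 6j − 18.
Set 6j − 18 = -6: j = 2.
C(6,2) = 15; (-1)^2 = 1; (-3)^4 = 81.
Coefficient = 15 · 1 · 81 = 1215.

1215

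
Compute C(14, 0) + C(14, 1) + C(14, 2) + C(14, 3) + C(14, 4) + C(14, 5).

1 + 14 + 91 + 364 + 1001 + 2002 = 3473.

3473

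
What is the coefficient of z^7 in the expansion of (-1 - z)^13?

-1716

The general term is C(13,j)·(-1)^j·(-z)^(13-j); the z^7 term has j = 6.
C(13,6) = 1716.
Coefficient = C(13,6) · (-1)^7 = 1716 · (-1) = -1716.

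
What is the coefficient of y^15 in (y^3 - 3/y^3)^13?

General term: C(13,j)·(y^3)^j·(-3/y^3)^(13-j), with y-exponent 3j − 3(13−j) = 6j − 39.
Set 6j − 39 = 15: j = 9.
C(13,9) = 715; 1^9 = 1; (-3)^4 = 81.
Coefficient = 715 · 1 · 81 = 57915.

57915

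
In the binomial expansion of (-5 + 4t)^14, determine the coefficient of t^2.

355468750000

The general term is C(14,j)·(-5)^j·(4t)^(14-j); the t^2 term has j = 12.
C(14,12) = 91.
Coefficient = C(14,12) · (-5)^12 · 4^2 = 91 · 244140625 · 16 = 355468750000.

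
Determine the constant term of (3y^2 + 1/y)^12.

General term: C(12,j)·(3y^2)^j·(1/y)^(12-j), with y-exponent 2j − 1(12−j) = 3j − 12.
Set 3j − 12 = 0: j = 4.
C(12,4) = 495; 3^4 = 81; 1^8 = 1.
Coefficient = 495 · 81 · 1 = 40095.

40095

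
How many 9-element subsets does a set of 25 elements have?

2042975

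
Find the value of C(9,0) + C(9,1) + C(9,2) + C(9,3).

1 + 9 + 36 + 84 = 130.

130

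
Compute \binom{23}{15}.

490314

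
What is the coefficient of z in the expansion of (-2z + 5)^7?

The general term is C(7,j)·(-2z)^j·(5)^(7-j); the z^1 term has j = 1.
C(7,1) = 7.
Coefficient = C(7,1) · (-2)^1 · 5^6 = 7 · (-2) · 15625 = -218750.

-218750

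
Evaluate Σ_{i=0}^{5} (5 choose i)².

252

Σ C(5,i)² is the coefficient of x^5 in (1+x)^5(1+x)^5 = (1+x)^10, i.e. C(10,5) = 252.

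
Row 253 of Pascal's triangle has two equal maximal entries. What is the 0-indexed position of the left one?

126

For odd n = 253, C(253,i) peaks at i = (n−1)/2 and (n+1)/2; the lower is 126.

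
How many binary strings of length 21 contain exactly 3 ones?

1330

Choose the 3 positions: C(21,3) = 1330.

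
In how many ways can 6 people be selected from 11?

462

This is C(11,6) = 462.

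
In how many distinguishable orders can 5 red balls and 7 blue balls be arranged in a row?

Choose positions for the red balls: C(12,5) = 792.

792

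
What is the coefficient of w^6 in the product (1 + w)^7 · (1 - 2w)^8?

679

Coefficient of w^6 = Σ_{j} C(7,j)·1^j·C(8,6-j)·(-2)^(6-j) for j from 0 to 6.
= 1792 + (-12544) + 23520 + (-15680) + 3920 + (-336) + 7 = 679.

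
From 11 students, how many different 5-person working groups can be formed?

462

This is C(11,5) = 462.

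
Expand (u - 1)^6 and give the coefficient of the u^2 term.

The general term is C(6,j)·(u)^j·(-1)^(6-j); the u^2 term has j = 2.
C(6,2) = 15.
Coefficient = C(6,2) = 15.

15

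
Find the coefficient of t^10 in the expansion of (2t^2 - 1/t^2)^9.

4608

General term: C(9,j)·(2t^2)^j·(-1/t^2)^(9-j), with t-exponent 2j − 2(9−j) = 4j − 18.
Set 4j − 18 = 10: j = 7.
C(9,7) = 36; 2^7 = 128; (-1)^2 = 1.
Coefficient = 36 · 128 · 1 = 4608.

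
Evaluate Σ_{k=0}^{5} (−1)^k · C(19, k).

The partial alternating sum Σ_{k=0}^{5} (−1)^k C(19,k) = (−1)^5 C(18,5) = -8568.

-8568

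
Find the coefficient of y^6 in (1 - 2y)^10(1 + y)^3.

Coefficient of y^6 = Σ_{j} C(10,j)·(-2)^j·C(3,6-j)·1^(6-j) for j from 3 to 6.
= (-960) + 10080 + (-24192) + 13440 = -1632.

-1632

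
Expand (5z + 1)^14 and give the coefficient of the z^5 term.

6256250

The general term is C(14,j)·(5z)^j·(1)^(14-j); the z^5 term has j = 5.
C(14,5) = 2002.
Coefficient = C(14,5) · 5^5 = 2002 · 3125 = 6256250.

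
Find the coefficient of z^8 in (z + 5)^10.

1125

The general term is C(10,j)·(z)^j·(5)^(10-j); the z^8 term has j = 8.
C(10,8) = 45.
Coefficient = C(10,8) · 5^2 = 45 · 25 = 1125.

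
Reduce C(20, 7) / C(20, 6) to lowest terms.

C(n,k+1)/C(n,k) = (n−k)/(k+1) = (20−6)/(6+1) = 14/7 = 2.

2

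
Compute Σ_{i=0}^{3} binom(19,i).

1160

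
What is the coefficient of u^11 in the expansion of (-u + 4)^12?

The general term is C(12,j)·(-u)^j·(4)^(12-j); the u^11 term has j = 11.
C(12,11) = 12.
Coefficient = C(12,11) · (-1)^11 · 4^1 = 12 · (-1) · 4 = -48.

-48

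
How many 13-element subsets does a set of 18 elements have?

8568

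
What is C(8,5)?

56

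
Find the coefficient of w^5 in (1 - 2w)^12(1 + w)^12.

Coefficient of w^5 = Σ_{j} C(12,j)·(-2)^j·C(12,5-j)·1^(5-j) for j from 0 to 5.
= 792 + (-11880) + 58080 + (-116160) + 95040 + (-25344) = 528.

528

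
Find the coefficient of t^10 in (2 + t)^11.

22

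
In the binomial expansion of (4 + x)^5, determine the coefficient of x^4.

The general term is C(5,j)·(4)^j·(x)^(5-j); the x^4 term has j = 1.
C(5,1) = 5.
Coefficient = C(5,1) · 4^1 = 5 · 4 = 20.

20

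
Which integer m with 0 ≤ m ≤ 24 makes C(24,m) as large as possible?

12

C(24,m) is maximized at m = 24/2 = 12.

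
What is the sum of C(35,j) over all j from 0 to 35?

The entries of row 35 sum to 2^35 = 34359738368.

34359738368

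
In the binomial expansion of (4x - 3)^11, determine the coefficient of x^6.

-459841536

The general term is C(11,j)·(4x)^j·(-3)^(11-j); the x^6 term has j = 6.
C(11,6) = 462.
Coefficient = C(11,6) · 4^6 · (-3)^5 = 462 · 4096 · (-243) = -459841536.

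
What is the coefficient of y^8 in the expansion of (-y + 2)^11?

1320

The general term is C(11,j)·(-y)^j·(2)^(11-j); the y^8 term has j = 8.
C(11,8) = 165.
Coefficient = C(11,8) · 2^3 = 165 · 8 = 1320.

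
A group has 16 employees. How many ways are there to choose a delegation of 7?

This is C(16,7) = 11440.

11440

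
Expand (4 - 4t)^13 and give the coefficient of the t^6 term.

The general term is C(13,j)·(4)^j·(-4t)^(13-j); the t^6 term has j = 7.
C(13,7) = 1716.
Coefficient = C(13,7) · 4^7 · (-4)^6 = 1716 · 16384 · 4096 = 115158810624.

115158810624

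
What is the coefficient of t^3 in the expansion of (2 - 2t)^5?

The general term is C(5,j)·(2)^j·(-2t)^(5-j); the t^3 term has j = 2.
C(5,2) = 10.
Coefficient = C(5,2) · 2^2 · (-2)^3 = 10 · 4 · (-8) = -320.

-320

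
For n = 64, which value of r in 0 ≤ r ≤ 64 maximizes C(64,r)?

32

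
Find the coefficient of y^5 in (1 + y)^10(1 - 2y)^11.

648

Coefficient of y^5 = Σ_{j} C(10,j)·1^j·C(11,5-j)·(-2)^(5-j) for j from 0 to 5.
= (-14784) + 52800 + (-59400) + 26400 + (-4620) + 252 = 648.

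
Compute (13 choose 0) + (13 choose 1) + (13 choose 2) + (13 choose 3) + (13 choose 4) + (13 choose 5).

2380

1 + 13 + 78 + 286 + 715 + 1287 = 2380.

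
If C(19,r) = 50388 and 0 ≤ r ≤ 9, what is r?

C(19,r) increases on 0 ≤ r ≤ 9. C(19,6) = 27132 and C(19,7) = 50388, so r = 7.

7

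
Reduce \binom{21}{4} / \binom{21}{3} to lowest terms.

C(n,k+1)/C(n,k) = (n−k)/(k+1) = (21−3)/(3+1) = 18/4 = 9/2.

9/2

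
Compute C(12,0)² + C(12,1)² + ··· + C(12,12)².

Σ C(12,i)² is the coefficient of x^12 in (1+x)^12(1+x)^12 = (1+x)^24, i.e. C(24,12) = 2704156.

2704156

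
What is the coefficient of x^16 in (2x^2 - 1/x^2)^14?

General term: C(14,j)·(2x^2)^j·(-1/x^2)^(14-j), with x-exponent 2j − 2(14−j) = 4j − 28.
Set 4j − 28 = 16: j = 11.
C(14,11) = 364; 2^11 = 2048; (-1)^3 = -1.
Coefficient = 364 · 2048 · (-1) = -745472.

-745472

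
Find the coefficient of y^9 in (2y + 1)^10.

5120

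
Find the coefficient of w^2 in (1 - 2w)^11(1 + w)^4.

138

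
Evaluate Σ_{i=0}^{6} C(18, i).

1 + 18 + 153 + 816 + 3060 + 8568 + 18564 = 31180.

31180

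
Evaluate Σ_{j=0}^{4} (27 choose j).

1 + 27 + 351 + 2925 + 17550 = 20854.

20854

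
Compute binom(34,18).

2203961430

C(34,18) = C(34,16) by symmetry.
C(34,16) = (34·33·32·31·30·29·28·27·26·25·24·23·22·21·20·19) / 16! = 46113021921146019840000 / 20922789888000 = 2203961430.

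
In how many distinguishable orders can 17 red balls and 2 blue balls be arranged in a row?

Choose positions for the red balls: C(19,17) = 171.

171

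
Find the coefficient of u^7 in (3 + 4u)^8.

393216

The general term is C(8,j)·(3)^j·(4u)^(8-j); the u^7 term has j = 1.
C(8,1) = 8.
Coefficient = C(8,1) · 3^1 · 4^7 = 8 · 3 · 16384 = 393216.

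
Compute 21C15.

54264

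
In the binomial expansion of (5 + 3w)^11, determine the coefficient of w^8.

135320625

The general term is C(11,j)·(5)^j·(3w)^(11-j); the w^8 term has j = 3.
C(11,3) = 165.
Coefficient = C(11,3) · 5^3 · 3^8 = 165 · 125 · 6561 = 135320625.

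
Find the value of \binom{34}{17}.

C(34,17) = (34·33·32·31·30·29·28·27·26·25·24·23·22·21·20·19·18) / 17! = 830034394580628357120000 / 355687428096000 = 2333606220.

2333606220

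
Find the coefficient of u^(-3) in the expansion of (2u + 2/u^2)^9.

General term: C(9,j)·(2u)^j·(2/u^2)^(9-j), with u-exponent 1j − 2(9−j) = 3j − 18.
Set 3j − 18 = -3: j = 5.
C(9,5) = 126; 2^5 = 32; 2^4 = 16.
Coefficient = 126 · 32 · 16 = 64512.

64512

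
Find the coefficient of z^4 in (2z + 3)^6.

The general term is C(6,j)·(2z)^j·(3)^(6-j); the z^4 term has j = 4.
C(6,4) = 15.
Coefficient = C(6,4) · 2^4 · 3^2 = 15 · 16 · 9 = 2160.

2160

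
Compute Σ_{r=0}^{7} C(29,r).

1 + 29 + 406 + 3654 + 23751 + 118755 + 475020 + 1560780 = 2182396.

2182396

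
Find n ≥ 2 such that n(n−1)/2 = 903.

43

n(n−1)/2 = 903 ⇒ n(n−1) = 1806. Since 43·42 = 1806, n = 43.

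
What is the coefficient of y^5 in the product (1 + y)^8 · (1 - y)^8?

0

Coefficient of y^5 = Σ_{j} C(8,j)·1^j·C(8,5-j)·(-1)^(5-j) for j from 0 to 5.
= (-56) + 560 + (-1568) + 1568 + (-560) + 56 = 0.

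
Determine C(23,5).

33649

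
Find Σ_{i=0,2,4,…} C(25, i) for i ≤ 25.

16777216

Half of (1+1)^25 + (1−1)^25 gives the even-index sum: 2^24 = 16777216.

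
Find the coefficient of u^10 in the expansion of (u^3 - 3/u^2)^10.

17010

General term: C(10,j)·(u^3)^j·(-3/u^2)^(10-j), with u-exponent 3j − 2(10−j) = 5j − 20.
Set 5j − 20 = 10: j = 6.
C(10,6) = 210; 1^6 = 1; (-3)^4 = 81.
Coefficient = 210 · 1 · 81 = 17010.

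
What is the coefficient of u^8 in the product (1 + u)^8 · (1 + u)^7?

Coefficient of u^8 = Σ_{j} C(8,j)·C(7,8-j) for j from 1 to 8.
= 8 + 196 + 1176 + 2450 + 1960 + 588 + 56 + 1 = 6435.

6435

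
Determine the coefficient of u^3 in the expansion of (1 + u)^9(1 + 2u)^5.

884

Coefficient of u^3 = Σ_{j} C(9,j)·1^j·C(5,3-j)·2^(3-j) for j from 0 to 3.
= 80 + 360 + 360 + 84 = 884.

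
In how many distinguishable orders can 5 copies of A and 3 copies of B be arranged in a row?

Choose positions for the A's: C(8,5) = 56.

56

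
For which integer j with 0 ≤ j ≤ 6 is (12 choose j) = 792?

C(12,j) increases on 0 ≤ j ≤ 6. C(12,4) = 495 and C(12,5) = 792, so j = 5.

5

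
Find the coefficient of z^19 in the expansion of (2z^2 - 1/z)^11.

General term: C(11,j)·(2z^2)^j·(-1/z)^(11-j), with z-exponent 2j − 1(11−j) = 3j − 11.
Set 3j − 11 = 19: j = 10.
C(11,10) = 11; 2^10 = 1024; (-1)^1 = -1.
Coefficient = 11 · 1024 · (-1) = -11264.

-11264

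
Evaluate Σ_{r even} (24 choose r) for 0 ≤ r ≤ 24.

Even-r terms of row 24 sum to 2^23 = 8388608.

8388608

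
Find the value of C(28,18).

13123110

C(28,18) = C(28,10) by symmetry.
C(28,10) = (28·27·26·25·24·23·22·21·20·19) / 10! = 47621141568000 / 3628800 = 13123110.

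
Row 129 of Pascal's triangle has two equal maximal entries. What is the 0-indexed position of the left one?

64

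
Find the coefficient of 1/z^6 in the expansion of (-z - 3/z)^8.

17496

General term: C(8,j)·(-z)^j·(-3/z)^(8-j), with z-exponent 1j − 1(8−j) = 2j − 8.
Set 2j − 8 = -6: j = 1.
C(8,1) = 8; (-1)^1 = -1; (-3)^7 = -2187.
Coefficient = 8 · (-1) · (-2187) = 17496.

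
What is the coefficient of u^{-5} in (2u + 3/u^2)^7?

22680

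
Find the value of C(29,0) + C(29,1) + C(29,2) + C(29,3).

4090

1 + 29 + 406 + 3654 = 4090.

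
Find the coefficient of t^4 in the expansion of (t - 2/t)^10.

-960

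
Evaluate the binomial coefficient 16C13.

C(16,13) = C(16,3) by symmetry.
C(16,3) = (16·15·14) / 3! = 3360 / 6 = 560.

560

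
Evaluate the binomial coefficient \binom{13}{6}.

C(13,6) = (13·12·11·10·9·8) / 6! = 1235520 / 720 = 1716.

1716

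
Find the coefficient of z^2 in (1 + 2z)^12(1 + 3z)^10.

Coefficient of z^2 = Σ_{j} C(12,j)·2^j·C(10,2-j)·3^(2-j) for j from 0 to 2.
= 405 + 720 + 264 = 1389.

1389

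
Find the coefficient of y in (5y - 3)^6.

-7290

The general term is C(6,j)·(5y)^j·(-3)^(6-j); the y^1 term has j = 1.
C(6,1) = 6.
Coefficient = C(6,1) · 5^1 · (-3)^5 = 6 · 5 · (-243) = -7290.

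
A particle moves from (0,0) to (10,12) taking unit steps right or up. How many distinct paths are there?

Each path is a sequence of 22 steps with 10 rights: C(22,10) = 646646.

646646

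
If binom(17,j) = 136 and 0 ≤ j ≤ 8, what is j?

C(17,j) increases on 0 ≤ j ≤ 8. C(17,1) = 17 and C(17,2) = 136, so j = 2.

2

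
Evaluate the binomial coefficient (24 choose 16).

735471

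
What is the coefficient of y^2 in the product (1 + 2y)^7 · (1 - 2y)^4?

Coefficient of y^2 = Σ_{j} C(7,j)·2^j·C(4,2-j)·(-2)^(2-j) for j from 0 to 2.
= 24 + (-112) + 84 = -4.

-4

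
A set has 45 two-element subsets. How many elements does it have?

10

n(n−1)/2 = 45 ⇒ n(n−1) = 90. Since 10·9 = 90, n = 10.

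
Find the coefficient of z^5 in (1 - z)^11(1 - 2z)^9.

-93330

Coefficient of z^5 = Σ_{j} C(11,j)·(-1)^j·C(9,5-j)·(-2)^(5-j) for j from 0 to 5.
= (-4032) + (-22176) + (-36960) + (-23760) + (-5940) + (-462) = -93330.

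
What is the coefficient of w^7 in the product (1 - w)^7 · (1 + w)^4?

Coefficient of w^7 = Σ_{j} C(7,j)·(-1)^j·C(4,7-j)·1^(7-j) for j from 3 to 7.
= (-35) + 140 + (-126) + 28 + (-1) = 6.

6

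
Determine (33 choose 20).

C(33,20) = C(33,13) by symmetry.
C(33,13) = (33·32·31·30·29·28·27·26·25·24·23·22·21) / 13! = 3569119343741952000 / 6227020800 = 573166440.

573166440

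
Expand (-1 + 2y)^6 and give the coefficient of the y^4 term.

The general term is C(6,j)·(-1)^j·(2y)^(6-j); the y^4 term has j = 2.
C(6,2) = 15.
Coefficient = C(6,2) · 2^4 = 15 · 16 = 240.

240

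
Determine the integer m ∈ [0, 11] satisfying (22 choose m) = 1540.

3

C(22,m) increases on 0 ≤ m ≤ 11. C(22,2) = 231 and C(22,3) = 1540, so m = 3.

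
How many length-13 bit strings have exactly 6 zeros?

Choose the 6 positions: C(13,6) = 1716.

1716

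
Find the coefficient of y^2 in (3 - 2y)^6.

The general term is C(6,j)·(3)^j·(-2y)^(6-j); the y^2 term has j = 4.
C(6,4) = 15.
Coefficient = C(6,4) · 3^4 · (-2)^2 = 15 · 81 · 4 = 4860.

4860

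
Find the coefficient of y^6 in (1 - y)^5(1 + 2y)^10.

-2000

Coefficient of y^6 = Σ_{j} C(5,j)·(-1)^j·C(10,6-j)·2^(6-j) for j from 0 to 5.
= 13440 + (-40320) + 33600 + (-9600) + 900 + (-20) = -2000.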